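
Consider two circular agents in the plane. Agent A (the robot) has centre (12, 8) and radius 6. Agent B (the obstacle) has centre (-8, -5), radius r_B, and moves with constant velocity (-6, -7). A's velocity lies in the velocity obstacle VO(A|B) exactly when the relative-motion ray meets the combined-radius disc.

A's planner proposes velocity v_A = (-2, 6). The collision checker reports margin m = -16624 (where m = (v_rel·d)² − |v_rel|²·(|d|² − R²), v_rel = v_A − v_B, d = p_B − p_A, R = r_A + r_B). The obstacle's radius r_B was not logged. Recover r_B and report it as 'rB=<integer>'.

m = -16624
d = (-20, -13);  v_rel = (4, 13),  |v_rel|² = 185
v_rel×d = (4)·(-13) − (13)·(-20) = 208
since m = R²·185 − 208²:  R² = (43264 + -16624) / 185 = 144
R = √144 = 12  ⇒  r_B = 12 − 6 = 6

rB=6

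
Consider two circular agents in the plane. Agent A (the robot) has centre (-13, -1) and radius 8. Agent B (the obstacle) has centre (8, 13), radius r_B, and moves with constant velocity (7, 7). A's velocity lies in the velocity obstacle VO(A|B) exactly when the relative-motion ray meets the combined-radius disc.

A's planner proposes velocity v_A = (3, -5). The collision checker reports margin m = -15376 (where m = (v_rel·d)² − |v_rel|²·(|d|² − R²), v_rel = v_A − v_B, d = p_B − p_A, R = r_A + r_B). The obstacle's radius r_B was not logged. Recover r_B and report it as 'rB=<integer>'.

m = -15376
d = (21, 14);  v_rel = (-4, -12),  |v_rel|² = 160
v_rel×d = (-4)·(14) − (-12)·(21) = 196
since m = R²·160 − 196²:  R² = (38416 + -15376) / 160 = 144
R = √144 = 12  ⇒  r_B = 12 − 8 = 4

rB=4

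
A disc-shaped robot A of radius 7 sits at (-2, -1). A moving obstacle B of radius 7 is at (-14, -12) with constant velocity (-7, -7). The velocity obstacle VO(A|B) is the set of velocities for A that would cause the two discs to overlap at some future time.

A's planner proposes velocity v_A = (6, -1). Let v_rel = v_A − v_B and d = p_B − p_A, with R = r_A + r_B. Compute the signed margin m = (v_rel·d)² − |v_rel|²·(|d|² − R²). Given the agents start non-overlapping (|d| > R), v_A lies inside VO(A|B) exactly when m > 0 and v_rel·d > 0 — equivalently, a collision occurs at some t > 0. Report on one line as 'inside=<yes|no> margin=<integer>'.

d = (-12, -11),  |d|² = 265;  R = 7+7 = 14,  c = 265−14² = 69
v_rel = (13, 6),  |v_rel|² = 205;  v_rel·d = (13)·(-12) + (6)·(-11) = -222
205·t² + 444·t + 69 = 0  ⇒  m = (-222)² − 205·69 = 35139
m = 35139 > 0,  v_rel·d = -222 < 0  ⇒  outside

inside=no margin=35139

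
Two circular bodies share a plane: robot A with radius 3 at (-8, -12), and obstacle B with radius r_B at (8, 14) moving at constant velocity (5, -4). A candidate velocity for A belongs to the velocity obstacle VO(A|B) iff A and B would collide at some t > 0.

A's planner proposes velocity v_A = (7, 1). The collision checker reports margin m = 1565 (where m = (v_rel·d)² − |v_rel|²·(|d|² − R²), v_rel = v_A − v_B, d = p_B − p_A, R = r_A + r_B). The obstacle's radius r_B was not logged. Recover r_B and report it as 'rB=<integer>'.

m = 1565
d = (16, 26);  v_rel = (2, 5),  |v_rel|² = 29
v_rel×d = (2)·(26) − (5)·(16) = -28
since m = R²·29 − (-28)²:  R² = (784 + 1565) / 29 = 81
R = √81 = 9  ⇒  r_B = 9 − 3 = 6

rB=6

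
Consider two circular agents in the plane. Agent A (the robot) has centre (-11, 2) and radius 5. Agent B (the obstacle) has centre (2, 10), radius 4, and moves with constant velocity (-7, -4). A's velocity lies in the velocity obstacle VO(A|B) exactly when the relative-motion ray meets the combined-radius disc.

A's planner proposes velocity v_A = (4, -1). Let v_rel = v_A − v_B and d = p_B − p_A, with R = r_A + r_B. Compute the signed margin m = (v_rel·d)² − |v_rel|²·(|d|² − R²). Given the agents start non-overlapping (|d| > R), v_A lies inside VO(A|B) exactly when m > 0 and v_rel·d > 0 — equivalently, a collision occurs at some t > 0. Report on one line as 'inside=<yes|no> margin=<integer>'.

d = (13, 8),  |d|² = 233;  R = 5+4 = 9,  c = 233−9² = 152
v_rel = (11, 3),  |v_rel|² = 130;  v_rel·d = (11)·(13) + (3)·(8) = 167
130·t² − 334·t + 152 = 0  ⇒  m = 167² − 130·152 = 8129
m = 8129 > 0,  v_rel·d = 167 > 0  ⇒  inside

inside=yes margin=8129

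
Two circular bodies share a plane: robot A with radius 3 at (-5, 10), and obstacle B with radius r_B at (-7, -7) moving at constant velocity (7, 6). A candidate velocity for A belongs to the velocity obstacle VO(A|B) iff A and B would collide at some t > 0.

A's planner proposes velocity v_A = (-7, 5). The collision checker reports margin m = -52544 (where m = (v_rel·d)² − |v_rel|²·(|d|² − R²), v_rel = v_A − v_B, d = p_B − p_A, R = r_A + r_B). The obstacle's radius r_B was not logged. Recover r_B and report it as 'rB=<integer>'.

m = -52544
d = (-2, -17);  v_rel = (-14, -1),  |v_rel|² = 197
v_rel×d = (-14)·(-17) − (-1)·(-2) = 236
since m = R²·197 − 236²:  R² = (55696 + -52544) / 197 = 16
R = √16 = 4  ⇒  r_B = 4 − 3 = 1

rB=1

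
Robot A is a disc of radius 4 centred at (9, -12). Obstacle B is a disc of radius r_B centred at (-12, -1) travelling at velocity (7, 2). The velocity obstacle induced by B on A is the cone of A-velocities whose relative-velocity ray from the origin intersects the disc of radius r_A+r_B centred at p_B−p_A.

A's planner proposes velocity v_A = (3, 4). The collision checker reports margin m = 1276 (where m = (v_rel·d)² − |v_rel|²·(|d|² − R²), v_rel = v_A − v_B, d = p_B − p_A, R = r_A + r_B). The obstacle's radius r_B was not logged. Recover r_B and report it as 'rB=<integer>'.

m = 1276
d = (-21, 11);  v_rel = (-4, 2),  |v_rel|² = 20
v_rel×d = (-4)·(11) − (2)·(-21) = -2
since m = R²·20 − (-2)²:  R² = (4 + 1276) / 20 = 64
R = √64 = 8  ⇒  r_B = 8 − 4 = 4

rB=4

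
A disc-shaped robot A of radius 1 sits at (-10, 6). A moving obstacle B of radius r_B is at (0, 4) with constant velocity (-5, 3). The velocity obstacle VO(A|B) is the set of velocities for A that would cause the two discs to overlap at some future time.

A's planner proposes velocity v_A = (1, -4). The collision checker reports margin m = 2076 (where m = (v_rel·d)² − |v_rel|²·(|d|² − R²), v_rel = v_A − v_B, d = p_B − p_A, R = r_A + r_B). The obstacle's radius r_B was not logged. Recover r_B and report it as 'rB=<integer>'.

m = 2076
d = (10, -2);  v_rel = (6, -7),  |v_rel|² = 85
v_rel×d = (6)·(-2) − (-7)·(10) = 58
since m = R²·85 − 58²:  R² = (3364 + 2076) / 85 = 64
R = √64 = 8  ⇒  r_B = 8 − 1 = 7

rB=7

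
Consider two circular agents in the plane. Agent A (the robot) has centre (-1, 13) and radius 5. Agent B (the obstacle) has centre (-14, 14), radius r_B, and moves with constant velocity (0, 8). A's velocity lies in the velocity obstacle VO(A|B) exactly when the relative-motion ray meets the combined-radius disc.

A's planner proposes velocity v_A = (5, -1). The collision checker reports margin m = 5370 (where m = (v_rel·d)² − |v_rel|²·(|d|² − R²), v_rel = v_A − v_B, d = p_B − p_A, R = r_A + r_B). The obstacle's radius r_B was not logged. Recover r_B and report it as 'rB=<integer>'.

m = 5370
d = (-13, 1);  v_rel = (5, -9),  |v_rel|² = 106
v_rel×d = (5)·(1) − (-9)·(-13) = -112
since m = R²·106 − (-112)²:  R² = (12544 + 5370) / 106 = 169
R = √169 = 13  ⇒  r_B = 13 − 5 = 8

rB=8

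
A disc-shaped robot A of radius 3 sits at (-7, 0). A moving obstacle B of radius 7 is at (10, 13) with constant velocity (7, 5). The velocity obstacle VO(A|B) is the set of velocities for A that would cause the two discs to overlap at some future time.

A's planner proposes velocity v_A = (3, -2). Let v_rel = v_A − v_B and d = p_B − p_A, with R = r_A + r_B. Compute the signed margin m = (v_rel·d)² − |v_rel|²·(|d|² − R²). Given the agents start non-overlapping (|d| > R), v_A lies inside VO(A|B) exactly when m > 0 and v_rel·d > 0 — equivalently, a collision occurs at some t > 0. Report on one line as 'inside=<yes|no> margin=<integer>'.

d = (17, 13),  |d|² = 458;  R = 3+7 = 10,  c = 458−10² = 358
v_rel = (-4, -7),  |v_rel|² = 65;  v_rel·d = (-4)·(17) + (-7)·(13) = -159
65·t² + 318·t + 358 = 0  ⇒  m = (-159)² − 65·358 = 2011
m = 2011 > 0,  v_rel·d = -159 < 0  ⇒  outside

inside=no margin=2011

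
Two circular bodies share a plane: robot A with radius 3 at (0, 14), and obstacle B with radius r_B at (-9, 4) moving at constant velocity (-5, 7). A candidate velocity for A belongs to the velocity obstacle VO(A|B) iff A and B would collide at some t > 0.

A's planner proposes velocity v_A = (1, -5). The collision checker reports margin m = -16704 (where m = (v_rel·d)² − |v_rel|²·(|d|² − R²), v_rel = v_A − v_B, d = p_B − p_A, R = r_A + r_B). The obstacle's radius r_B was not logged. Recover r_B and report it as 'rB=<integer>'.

m = -16704
d = (-9, -10);  v_rel = (6, -12),  |v_rel|² = 180
v_rel×d = (6)·(-10) − (-12)·(-9) = -168
since m = R²·180 − (-168)²:  R² = (28224 + -16704) / 180 = 64
R = √64 = 8  ⇒  r_B = 8 − 3 = 5

rB=5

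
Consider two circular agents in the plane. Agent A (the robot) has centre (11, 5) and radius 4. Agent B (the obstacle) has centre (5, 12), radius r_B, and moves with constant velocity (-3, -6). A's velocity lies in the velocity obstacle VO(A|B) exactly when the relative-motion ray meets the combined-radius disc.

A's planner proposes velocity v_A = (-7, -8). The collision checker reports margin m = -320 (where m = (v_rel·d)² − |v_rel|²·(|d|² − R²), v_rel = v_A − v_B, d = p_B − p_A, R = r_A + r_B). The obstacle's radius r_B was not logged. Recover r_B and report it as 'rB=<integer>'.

m = -320
d = (-6, 7);  v_rel = (-4, -2),  |v_rel|² = 20
v_rel×d = (-4)·(7) − (-2)·(-6) = -40
since m = R²·20 − (-40)²:  R² = (1600 + -320) / 20 = 64
R = √64 = 8  ⇒  r_B = 8 − 4 = 4

rB=4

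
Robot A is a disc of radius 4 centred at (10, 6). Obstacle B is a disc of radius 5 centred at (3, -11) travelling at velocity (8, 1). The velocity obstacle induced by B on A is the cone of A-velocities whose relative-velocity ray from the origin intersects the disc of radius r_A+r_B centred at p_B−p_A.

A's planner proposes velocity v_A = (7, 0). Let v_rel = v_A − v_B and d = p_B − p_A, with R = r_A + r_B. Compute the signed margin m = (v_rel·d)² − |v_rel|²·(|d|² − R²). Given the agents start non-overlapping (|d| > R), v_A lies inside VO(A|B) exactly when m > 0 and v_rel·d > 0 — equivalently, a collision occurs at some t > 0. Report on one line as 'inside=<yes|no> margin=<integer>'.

d = (-7, -17),  |d|² = 338;  R = 4+5 = 9,  c = 338−9² = 257
v_rel = (-1, -1),  |v_rel|² = 2;  v_rel·d = (-1)·(-7) + (-1)·(-17) = 24
2·t² − 48·t + 257 = 0  ⇒  m = 24² − 2·257 = 62
m = 62 > 0,  v_rel·d = 24 > 0  ⇒  inside

inside=yes margin=62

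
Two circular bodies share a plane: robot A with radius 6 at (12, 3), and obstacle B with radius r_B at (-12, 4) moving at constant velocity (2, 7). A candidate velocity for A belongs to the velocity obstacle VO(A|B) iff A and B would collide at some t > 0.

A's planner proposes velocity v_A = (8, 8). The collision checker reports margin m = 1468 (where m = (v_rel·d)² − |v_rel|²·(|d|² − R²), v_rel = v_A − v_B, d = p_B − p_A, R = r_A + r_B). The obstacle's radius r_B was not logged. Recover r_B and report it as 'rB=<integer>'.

m = 1468
d = (-24, 1);  v_rel = (6, 1),  |v_rel|² = 37
v_rel×d = (6)·(1) − (1)·(-24) = 30
since m = R²·37 − 30²:  R² = (900 + 1468) / 37 = 64
R = √64 = 8  ⇒  r_B = 8 − 6 = 2

rB=2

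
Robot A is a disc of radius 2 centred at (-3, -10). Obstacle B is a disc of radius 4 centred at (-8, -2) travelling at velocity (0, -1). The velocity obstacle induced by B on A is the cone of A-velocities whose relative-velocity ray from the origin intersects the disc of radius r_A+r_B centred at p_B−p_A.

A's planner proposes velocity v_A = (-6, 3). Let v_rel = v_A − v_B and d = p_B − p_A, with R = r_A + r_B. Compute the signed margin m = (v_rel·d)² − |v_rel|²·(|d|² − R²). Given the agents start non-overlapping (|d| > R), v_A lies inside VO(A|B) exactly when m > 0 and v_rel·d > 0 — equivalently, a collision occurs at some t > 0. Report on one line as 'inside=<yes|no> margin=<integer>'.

d = (-5, 8),  |d|² = 89;  R = 2+4 = 6,  c = 89−6² = 53
v_rel = (-6, 4),  |v_rel|² = 52;  v_rel·d = (-6)·(-5) + (4)·(8) = 62
52·t² − 124·t + 53 = 0  ⇒  m = 62² − 52·53 = 1088
m = 1088 > 0,  v_rel·d = 62 > 0  ⇒  inside

inside=yes margin=1088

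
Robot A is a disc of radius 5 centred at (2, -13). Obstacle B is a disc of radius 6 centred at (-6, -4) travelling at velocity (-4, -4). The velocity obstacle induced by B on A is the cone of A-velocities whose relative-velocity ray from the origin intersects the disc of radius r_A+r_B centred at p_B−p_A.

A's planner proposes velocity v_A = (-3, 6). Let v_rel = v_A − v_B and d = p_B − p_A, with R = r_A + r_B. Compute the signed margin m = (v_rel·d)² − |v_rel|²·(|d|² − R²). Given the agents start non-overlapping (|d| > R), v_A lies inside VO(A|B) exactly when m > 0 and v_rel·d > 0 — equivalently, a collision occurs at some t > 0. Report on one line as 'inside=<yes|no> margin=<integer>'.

d = (-8, 9),  |d|² = 145;  R = 5+6 = 11,  c = 145−11² = 24
v_rel = (1, 10),  |v_rel|² = 101;  v_rel·d = (1)·(-8) + (10)·(9) = 82
101·t² − 164·t + 24 = 0  ⇒  m = 82² − 101·24 = 4300
m = 4300 > 0,  v_rel·d = 82 > 0  ⇒  inside

inside=yes margin=4300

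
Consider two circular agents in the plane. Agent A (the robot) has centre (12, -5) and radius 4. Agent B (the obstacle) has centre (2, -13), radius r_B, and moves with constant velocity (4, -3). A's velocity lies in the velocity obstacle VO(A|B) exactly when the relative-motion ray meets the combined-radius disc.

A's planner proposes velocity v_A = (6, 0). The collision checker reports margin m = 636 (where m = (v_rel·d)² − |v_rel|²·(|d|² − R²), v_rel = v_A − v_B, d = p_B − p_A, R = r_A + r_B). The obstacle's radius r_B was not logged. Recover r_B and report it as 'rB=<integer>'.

m = 636
d = (-10, -8);  v_rel = (2, 3),  |v_rel|² = 13
v_rel×d = (2)·(-8) − (3)·(-10) = 14
since m = R²·13 − 14²:  R² = (196 + 636) / 13 = 64
R = √64 = 8  ⇒  r_B = 8 − 4 = 4

rB=4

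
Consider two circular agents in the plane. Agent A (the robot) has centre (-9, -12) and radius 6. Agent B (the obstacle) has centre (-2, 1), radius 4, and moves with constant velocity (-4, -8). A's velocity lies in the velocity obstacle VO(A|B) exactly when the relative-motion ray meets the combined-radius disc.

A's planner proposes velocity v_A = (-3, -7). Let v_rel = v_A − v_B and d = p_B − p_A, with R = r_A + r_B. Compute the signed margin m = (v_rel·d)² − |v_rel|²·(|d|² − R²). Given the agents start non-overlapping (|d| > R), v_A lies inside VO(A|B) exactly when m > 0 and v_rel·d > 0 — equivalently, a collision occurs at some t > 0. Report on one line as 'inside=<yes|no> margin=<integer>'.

d = (7, 13),  |d|² = 218;  R = 6+4 = 10,  c = 218−10² = 118
v_rel = (1, 1),  |v_rel|² = 2;  v_rel·d = (1)·(7) + (1)·(13) = 20
2·t² − 40·t + 118 = 0  ⇒  m = 20² − 2·118 = 164
m = 164 > 0,  v_rel·d = 20 > 0  ⇒  inside

inside=yes margin=164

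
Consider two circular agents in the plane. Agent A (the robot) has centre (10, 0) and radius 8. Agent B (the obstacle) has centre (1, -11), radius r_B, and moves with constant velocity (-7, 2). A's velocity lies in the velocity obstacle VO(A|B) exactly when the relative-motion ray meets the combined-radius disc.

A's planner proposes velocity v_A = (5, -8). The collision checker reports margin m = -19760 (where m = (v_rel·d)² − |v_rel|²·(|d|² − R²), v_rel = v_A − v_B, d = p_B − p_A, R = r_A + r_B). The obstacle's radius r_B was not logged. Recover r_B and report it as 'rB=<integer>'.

m = -19760
d = (-9, -11);  v_rel = (12, -10),  |v_rel|² = 244
v_rel×d = (12)·(-11) − (-10)·(-9) = -222
since m = R²·244 − (-222)²:  R² = (49284 + -19760) / 244 = 121
R = √121 = 11  ⇒  r_B = 11 − 8 = 3

rB=3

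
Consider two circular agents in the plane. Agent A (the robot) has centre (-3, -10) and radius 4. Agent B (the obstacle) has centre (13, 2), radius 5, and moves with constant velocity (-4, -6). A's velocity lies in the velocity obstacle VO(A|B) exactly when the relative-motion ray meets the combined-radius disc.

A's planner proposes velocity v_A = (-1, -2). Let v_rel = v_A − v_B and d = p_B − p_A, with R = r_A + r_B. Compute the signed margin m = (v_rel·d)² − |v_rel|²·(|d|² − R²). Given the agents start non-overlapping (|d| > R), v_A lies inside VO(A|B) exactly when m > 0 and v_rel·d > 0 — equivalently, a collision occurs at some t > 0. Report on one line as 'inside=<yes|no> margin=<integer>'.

d = (16, 12),  |d|² = 400;  R = 4+5 = 9,  c = 400−9² = 319
v_rel = (3, 4),  |v_rel|² = 25;  v_rel·d = (3)·(16) + (4)·(12) = 96
25·t² − 192·t + 319 = 0  ⇒  m = 96² − 25·319 = 1241
m = 1241 > 0,  v_rel·d = 96 > 0  ⇒  inside

inside=yes margin=1241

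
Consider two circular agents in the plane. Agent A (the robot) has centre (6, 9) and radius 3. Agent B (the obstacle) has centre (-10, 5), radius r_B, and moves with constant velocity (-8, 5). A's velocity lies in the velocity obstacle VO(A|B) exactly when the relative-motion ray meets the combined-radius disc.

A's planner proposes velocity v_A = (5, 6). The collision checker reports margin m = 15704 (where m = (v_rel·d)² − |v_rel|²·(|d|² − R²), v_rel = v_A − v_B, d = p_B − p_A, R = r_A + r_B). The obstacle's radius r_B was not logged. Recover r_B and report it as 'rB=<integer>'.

m = 15704
d = (-16, -4);  v_rel = (13, 1),  |v_rel|² = 170
v_rel×d = (13)·(-4) − (1)·(-16) = -36
since m = R²·170 − (-36)²:  R² = (1296 + 15704) / 170 = 100
R = √100 = 10  ⇒  r_B = 10 − 3 = 7

rB=7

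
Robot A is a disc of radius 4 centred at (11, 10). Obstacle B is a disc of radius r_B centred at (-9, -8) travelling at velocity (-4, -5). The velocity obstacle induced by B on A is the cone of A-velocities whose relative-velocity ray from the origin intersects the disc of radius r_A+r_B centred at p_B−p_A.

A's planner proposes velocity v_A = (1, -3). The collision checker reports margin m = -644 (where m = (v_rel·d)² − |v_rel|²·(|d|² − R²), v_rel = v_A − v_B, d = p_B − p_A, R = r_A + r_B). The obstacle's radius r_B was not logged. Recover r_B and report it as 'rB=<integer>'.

m = -644
d = (-20, -18);  v_rel = (5, 2),  |v_rel|² = 29
v_rel×d = (5)·(-18) − (2)·(-20) = -50
since m = R²·29 − (-50)²:  R² = (2500 + -644) / 29 = 64
R = √64 = 8  ⇒  r_B = 8 − 4 = 4

rB=4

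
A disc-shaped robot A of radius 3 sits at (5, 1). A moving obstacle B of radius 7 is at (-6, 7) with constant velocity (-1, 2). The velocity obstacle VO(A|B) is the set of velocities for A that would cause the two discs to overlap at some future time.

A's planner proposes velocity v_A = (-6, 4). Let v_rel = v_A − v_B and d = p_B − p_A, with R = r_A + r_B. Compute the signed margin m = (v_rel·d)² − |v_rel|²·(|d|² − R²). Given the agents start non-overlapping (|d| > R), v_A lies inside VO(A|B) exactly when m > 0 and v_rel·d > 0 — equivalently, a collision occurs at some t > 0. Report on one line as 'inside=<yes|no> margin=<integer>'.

d = (-11, 6),  |d|² = 157;  R = 3+7 = 10,  c = 157−10² = 57
v_rel = (-5, 2),  |v_rel|² = 29;  v_rel·d = (-5)·(-11) + (2)·(6) = 67
29·t² − 134·t + 57 = 0  ⇒  m = 67² − 29·57 = 2836
m = 2836 > 0,  v_rel·d = 67 > 0  ⇒  inside

inside=yes margin=2836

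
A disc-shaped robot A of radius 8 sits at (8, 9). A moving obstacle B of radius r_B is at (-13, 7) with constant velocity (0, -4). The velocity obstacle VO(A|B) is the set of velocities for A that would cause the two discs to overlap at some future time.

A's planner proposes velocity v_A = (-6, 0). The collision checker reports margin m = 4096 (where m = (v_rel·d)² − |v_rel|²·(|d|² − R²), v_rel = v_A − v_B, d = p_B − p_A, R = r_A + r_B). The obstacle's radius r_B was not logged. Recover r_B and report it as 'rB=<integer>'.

m = 4096
d = (-21, -2);  v_rel = (-6, 4),  |v_rel|² = 52
v_rel×d = (-6)·(-2) − (4)·(-21) = 96
since m = R²·52 − 96²:  R² = (9216 + 4096) / 52 = 256
R = √256 = 16  ⇒  r_B = 16 − 8 = 8

rB=8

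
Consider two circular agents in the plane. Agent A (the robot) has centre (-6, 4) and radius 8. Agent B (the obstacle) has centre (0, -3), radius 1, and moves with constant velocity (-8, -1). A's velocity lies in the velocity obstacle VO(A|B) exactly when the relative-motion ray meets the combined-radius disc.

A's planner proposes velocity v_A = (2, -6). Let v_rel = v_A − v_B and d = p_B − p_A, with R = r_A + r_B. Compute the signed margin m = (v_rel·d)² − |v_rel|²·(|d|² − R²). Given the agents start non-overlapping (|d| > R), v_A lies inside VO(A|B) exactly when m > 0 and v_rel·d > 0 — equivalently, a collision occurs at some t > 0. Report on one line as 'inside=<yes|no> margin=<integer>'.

d = (6, -7),  |d|² = 85;  R = 8+1 = 9,  c = 85−9² = 4
v_rel = (10, -5),  |v_rel|² = 125;  v_rel·d = (10)·(6) + (-5)·(-7) = 95
125·t² − 190·t + 4 = 0  ⇒  m = 95² − 125·4 = 8525
m = 8525 > 0,  v_rel·d = 95 > 0  ⇒  inside

inside=yes margin=8525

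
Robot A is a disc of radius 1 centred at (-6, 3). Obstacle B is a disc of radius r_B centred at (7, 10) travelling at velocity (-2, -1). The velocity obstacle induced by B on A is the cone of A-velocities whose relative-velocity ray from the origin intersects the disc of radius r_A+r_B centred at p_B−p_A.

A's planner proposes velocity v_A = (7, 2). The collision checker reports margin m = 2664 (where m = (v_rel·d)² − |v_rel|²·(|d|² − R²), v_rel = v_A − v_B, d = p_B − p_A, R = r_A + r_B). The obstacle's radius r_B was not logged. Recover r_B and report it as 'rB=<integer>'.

m = 2664
d = (13, 7);  v_rel = (9, 3),  |v_rel|² = 90
v_rel×d = (9)·(7) − (3)·(13) = 24
since m = R²·90 − 24²:  R² = (576 + 2664) / 90 = 36
R = √36 = 6  ⇒  r_B = 6 − 1 = 5

rB=5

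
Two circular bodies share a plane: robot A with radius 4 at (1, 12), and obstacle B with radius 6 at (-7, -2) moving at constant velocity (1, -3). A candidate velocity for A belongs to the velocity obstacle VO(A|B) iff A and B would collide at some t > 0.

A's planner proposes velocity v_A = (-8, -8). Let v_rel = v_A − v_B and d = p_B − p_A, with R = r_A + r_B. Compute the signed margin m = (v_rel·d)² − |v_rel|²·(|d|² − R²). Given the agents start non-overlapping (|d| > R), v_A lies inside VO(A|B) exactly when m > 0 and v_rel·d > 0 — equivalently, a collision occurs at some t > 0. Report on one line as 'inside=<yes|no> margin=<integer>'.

d = (-8, -14),  |d|² = 260;  R = 4+6 = 10,  c = 260−10² = 160
v_rel = (-9, -5),  |v_rel|² = 106;  v_rel·d = (-9)·(-8) + (-5)·(-14) = 142
106·t² − 284·t + 160 = 0  ⇒  m = 142² − 106·160 = 3204
m = 3204 > 0,  v_rel·d = 142 > 0  ⇒  inside

inside=yes margin=3204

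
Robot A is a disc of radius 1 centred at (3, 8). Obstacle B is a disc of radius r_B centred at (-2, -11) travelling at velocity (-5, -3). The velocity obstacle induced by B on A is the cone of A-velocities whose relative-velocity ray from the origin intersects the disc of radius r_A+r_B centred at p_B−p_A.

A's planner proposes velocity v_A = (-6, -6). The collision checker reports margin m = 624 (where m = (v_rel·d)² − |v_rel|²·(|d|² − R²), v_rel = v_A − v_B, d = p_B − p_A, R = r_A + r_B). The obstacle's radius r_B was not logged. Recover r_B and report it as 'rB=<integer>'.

m = 624
d = (-5, -19);  v_rel = (-1, -3),  |v_rel|² = 10
v_rel×d = (-1)·(-19) − (-3)·(-5) = 4
since m = R²·10 − 4²:  R² = (16 + 624) / 10 = 64
R = √64 = 8  ⇒  r_B = 8 − 1 = 7

rB=7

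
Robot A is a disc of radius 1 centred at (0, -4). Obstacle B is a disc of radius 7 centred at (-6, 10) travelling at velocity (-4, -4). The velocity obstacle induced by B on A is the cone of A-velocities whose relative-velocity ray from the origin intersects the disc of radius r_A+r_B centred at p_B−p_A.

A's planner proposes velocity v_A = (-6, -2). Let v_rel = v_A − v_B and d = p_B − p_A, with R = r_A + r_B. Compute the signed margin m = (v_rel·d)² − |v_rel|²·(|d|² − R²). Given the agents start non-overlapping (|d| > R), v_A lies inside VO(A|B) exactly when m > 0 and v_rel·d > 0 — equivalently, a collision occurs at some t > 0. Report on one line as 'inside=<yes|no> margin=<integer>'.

d = (-6, 14),  |d|² = 232;  R = 1+7 = 8,  c = 232−8² = 168
v_rel = (-2, 2),  |v_rel|² = 8;  v_rel·d = (-2)·(-6) + (2)·(14) = 40
8·t² − 80·t + 168 = 0  ⇒  m = 40² − 8·168 = 256
m = 256 > 0,  v_rel·d = 40 > 0  ⇒  inside

inside=yes margin=256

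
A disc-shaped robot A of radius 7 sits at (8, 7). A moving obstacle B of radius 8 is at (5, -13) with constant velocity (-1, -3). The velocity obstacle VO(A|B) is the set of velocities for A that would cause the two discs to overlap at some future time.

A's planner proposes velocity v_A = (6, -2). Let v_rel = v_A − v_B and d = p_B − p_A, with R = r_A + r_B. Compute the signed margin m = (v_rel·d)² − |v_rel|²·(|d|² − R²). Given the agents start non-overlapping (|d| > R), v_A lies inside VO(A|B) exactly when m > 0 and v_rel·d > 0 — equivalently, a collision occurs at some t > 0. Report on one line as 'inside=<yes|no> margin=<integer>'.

d = (-3, -20),  |d|² = 409;  R = 7+8 = 15,  c = 409−15² = 184
v_rel = (7, 1),  |v_rel|² = 50;  v_rel·d = (7)·(-3) + (1)·(-20) = -41
50·t² + 82·t + 184 = 0  ⇒  m = (-41)² − 50·184 = -7519
m = -7519 < 0,  v_rel·d = -41 < 0  ⇒  outside

inside=no margin=-7519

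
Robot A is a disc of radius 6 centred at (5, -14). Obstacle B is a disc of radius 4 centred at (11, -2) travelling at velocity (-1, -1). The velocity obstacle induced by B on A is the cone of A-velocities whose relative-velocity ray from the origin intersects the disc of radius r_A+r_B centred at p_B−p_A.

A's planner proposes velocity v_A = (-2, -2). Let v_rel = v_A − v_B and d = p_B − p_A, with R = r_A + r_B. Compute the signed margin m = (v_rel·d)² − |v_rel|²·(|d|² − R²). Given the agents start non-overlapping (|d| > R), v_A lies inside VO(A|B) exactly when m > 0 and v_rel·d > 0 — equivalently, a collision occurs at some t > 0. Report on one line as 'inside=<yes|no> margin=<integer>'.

d = (6, 12),  |d|² = 180;  R = 6+4 = 10,  c = 180−10² = 80
v_rel = (-1, -1),  |v_rel|² = 2;  v_rel·d = (-1)·(6) + (-1)·(12) = -18
2·t² + 36·t + 80 = 0  ⇒  m = (-18)² − 2·80 = 164
m = 164 > 0,  v_rel·d = -18 < 0  ⇒  outside

inside=no margin=164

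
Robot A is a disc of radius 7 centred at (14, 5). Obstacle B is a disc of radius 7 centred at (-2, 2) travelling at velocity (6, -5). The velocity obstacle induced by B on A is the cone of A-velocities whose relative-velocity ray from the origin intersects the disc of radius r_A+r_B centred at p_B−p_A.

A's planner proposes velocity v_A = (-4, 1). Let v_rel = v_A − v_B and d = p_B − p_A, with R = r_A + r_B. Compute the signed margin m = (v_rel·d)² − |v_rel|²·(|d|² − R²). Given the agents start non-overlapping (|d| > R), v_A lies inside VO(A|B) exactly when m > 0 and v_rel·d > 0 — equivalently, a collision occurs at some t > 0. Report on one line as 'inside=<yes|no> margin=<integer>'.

d = (-16, -3),  |d|² = 265;  R = 7+7 = 14,  c = 265−14² = 69
v_rel = (-10, 6),  |v_rel|² = 136;  v_rel·d = (-10)·(-16) + (6)·(-3) = 142
136·t² − 284·t + 69 = 0  ⇒  m = 142² − 136·69 = 10780
m = 10780 > 0,  v_rel·d = 142 > 0  ⇒  inside

inside=yes margin=10780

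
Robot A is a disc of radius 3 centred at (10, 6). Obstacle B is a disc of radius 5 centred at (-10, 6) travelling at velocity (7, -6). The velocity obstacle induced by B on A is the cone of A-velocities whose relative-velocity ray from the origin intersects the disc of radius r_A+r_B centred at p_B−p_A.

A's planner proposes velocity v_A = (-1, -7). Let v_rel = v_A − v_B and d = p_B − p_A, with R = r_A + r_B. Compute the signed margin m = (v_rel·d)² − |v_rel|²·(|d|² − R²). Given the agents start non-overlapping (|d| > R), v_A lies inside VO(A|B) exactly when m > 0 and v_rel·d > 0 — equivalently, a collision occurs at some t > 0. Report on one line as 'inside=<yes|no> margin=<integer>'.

d = (-20, 0),  |d|² = 400;  R = 3+5 = 8,  c = 400−8² = 336
v_rel = (-8, -1),  |v_rel|² = 65;  v_rel·d = (-8)·(-20) + (-1)·(0) = 160
65·t² − 320·t + 336 = 0  ⇒  m = 160² − 65·336 = 3760
m = 3760 > 0,  v_rel·d = 160 > 0  ⇒  inside

inside=yes margin=3760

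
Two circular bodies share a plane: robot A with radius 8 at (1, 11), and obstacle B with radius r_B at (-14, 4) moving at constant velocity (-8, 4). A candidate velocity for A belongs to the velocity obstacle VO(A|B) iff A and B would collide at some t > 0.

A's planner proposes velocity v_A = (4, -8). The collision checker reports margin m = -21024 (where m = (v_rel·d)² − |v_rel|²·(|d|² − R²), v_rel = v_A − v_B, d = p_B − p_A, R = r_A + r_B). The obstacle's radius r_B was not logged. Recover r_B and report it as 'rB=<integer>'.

m = -21024
d = (-15, -7);  v_rel = (12, -12),  |v_rel|² = 288
v_rel×d = (12)·(-7) − (-12)·(-15) = -264
since m = R²·288 − (-264)²:  R² = (69696 + -21024) / 288 = 169
R = √169 = 13  ⇒  r_B = 13 − 8 = 5

rB=5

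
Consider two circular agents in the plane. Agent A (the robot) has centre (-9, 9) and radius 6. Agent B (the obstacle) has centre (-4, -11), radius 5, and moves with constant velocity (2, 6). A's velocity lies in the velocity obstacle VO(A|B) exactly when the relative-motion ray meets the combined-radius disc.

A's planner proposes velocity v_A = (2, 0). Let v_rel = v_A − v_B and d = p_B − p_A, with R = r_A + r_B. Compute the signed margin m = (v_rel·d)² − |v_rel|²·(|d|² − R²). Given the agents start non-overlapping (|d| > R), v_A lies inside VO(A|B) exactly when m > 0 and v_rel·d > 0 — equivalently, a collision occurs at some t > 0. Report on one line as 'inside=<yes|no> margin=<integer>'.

d = (5, -20),  |d|² = 425;  R = 6+5 = 11,  c = 425−11² = 304
v_rel = (0, -6),  |v_rel|² = 36;  v_rel·d = (0)·(5) + (-6)·(-20) = 120
36·t² − 240·t + 304 = 0  ⇒  m = 120² − 36·304 = 3456
m = 3456 > 0,  v_rel·d = 120 > 0  ⇒  inside

inside=yes margin=3456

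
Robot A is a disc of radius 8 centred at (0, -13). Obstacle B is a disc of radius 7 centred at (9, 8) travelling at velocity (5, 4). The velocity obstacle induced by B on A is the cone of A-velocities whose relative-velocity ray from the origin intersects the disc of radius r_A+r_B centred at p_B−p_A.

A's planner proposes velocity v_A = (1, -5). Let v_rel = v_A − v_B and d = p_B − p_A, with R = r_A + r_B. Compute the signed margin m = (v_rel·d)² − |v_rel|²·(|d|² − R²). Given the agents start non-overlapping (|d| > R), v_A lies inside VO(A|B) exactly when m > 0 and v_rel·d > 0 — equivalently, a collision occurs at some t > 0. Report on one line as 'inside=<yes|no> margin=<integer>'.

d = (9, 21),  |d|² = 522;  R = 8+7 = 15,  c = 522−15² = 297
v_rel = (-4, -9),  |v_rel|² = 97;  v_rel·d = (-4)·(9) + (-9)·(21) = -225
97·t² + 450·t + 297 = 0  ⇒  m = (-225)² − 97·297 = 21816
m = 21816 > 0,  v_rel·d = -225 < 0  ⇒  outside

inside=no margin=21816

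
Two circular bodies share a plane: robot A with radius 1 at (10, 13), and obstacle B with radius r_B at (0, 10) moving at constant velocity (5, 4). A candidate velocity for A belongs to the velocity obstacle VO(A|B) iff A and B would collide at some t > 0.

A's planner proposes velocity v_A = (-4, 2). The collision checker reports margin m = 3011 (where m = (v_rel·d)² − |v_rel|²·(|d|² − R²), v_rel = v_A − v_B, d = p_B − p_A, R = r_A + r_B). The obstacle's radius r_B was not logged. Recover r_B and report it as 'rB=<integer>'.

m = 3011
d = (-10, -3);  v_rel = (-9, -2),  |v_rel|² = 85
v_rel×d = (-9)·(-3) − (-2)·(-10) = 7
since m = R²·85 − 7²:  R² = (49 + 3011) / 85 = 36
R = √36 = 6  ⇒  r_B = 6 − 1 = 5

rB=5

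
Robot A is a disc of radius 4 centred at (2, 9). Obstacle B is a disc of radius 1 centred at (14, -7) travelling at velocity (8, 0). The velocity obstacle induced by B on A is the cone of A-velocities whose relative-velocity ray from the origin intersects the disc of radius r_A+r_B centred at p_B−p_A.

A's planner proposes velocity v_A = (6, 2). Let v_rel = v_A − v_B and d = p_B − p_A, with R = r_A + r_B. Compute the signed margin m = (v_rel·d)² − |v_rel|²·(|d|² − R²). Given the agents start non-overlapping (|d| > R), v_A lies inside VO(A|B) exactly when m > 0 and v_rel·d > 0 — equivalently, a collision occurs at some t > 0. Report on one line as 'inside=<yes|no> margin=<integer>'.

d = (12, -16),  |d|² = 400;  R = 4+1 = 5,  c = 400−5² = 375
v_rel = (-2, 2),  |v_rel|² = 8;  v_rel·d = (-2)·(12) + (2)·(-16) = -56
8·t² + 112·t + 375 = 0  ⇒  m = (-56)² − 8·375 = 136
m = 136 > 0,  v_rel·d = -56 < 0  ⇒  outside

inside=no margin=136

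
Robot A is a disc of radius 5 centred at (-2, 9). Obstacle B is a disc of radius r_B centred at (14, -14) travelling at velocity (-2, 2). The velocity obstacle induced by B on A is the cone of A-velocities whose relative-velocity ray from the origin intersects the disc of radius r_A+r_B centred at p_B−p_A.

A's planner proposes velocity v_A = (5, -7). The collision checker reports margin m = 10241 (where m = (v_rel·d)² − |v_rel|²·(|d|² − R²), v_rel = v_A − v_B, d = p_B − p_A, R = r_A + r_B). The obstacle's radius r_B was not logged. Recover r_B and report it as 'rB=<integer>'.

m = 10241
d = (16, -23);  v_rel = (7, -9),  |v_rel|² = 130
v_rel×d = (7)·(-23) − (-9)·(16) = -17
since m = R²·130 − (-17)²:  R² = (289 + 10241) / 130 = 81
R = √81 = 9  ⇒  r_B = 9 − 5 = 4

rB=4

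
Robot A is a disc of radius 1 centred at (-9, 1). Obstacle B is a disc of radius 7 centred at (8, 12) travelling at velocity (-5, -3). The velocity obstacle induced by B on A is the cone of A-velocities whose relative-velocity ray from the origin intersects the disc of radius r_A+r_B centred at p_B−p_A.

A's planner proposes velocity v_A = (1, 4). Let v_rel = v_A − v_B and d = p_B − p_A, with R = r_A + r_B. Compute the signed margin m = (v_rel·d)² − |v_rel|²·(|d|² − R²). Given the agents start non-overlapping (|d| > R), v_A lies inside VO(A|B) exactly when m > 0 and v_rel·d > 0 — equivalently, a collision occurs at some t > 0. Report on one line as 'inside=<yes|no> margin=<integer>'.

d = (17, 11),  |d|² = 410;  R = 1+7 = 8,  c = 410−8² = 346
v_rel = (6, 7),  |v_rel|² = 85;  v_rel·d = (6)·(17) + (7)·(11) = 179
85·t² − 358·t + 346 = 0  ⇒  m = 179² − 85·346 = 2631
m = 2631 > 0,  v_rel·d = 179 > 0  ⇒  inside

inside=yes margin=2631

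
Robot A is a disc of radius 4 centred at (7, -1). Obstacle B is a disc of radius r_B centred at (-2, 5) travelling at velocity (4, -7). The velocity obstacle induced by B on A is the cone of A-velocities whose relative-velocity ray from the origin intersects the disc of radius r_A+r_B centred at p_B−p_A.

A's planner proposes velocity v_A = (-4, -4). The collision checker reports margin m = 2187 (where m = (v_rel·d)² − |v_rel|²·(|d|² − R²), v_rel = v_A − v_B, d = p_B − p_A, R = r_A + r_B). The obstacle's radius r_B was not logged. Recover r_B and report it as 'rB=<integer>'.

m = 2187
d = (-9, 6);  v_rel = (-8, 3),  |v_rel|² = 73
v_rel×d = (-8)·(6) − (3)·(-9) = -21
since m = R²·73 − (-21)²:  R² = (441 + 2187) / 73 = 36
R = √36 = 6  ⇒  r_B = 6 − 4 = 2

rB=2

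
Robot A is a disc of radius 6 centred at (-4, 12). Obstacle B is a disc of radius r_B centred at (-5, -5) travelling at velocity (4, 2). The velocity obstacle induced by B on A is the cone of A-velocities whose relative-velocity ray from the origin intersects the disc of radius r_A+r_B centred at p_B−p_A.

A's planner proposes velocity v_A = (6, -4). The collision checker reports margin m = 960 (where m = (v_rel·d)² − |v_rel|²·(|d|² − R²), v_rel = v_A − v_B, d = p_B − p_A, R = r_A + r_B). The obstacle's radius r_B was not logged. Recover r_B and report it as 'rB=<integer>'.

m = 960
d = (-1, -17);  v_rel = (2, -6),  |v_rel|² = 40
v_rel×d = (2)·(-17) − (-6)·(-1) = -40
since m = R²·40 − (-40)²:  R² = (1600 + 960) / 40 = 64
R = √64 = 8  ⇒  r_B = 8 − 6 = 2

rB=2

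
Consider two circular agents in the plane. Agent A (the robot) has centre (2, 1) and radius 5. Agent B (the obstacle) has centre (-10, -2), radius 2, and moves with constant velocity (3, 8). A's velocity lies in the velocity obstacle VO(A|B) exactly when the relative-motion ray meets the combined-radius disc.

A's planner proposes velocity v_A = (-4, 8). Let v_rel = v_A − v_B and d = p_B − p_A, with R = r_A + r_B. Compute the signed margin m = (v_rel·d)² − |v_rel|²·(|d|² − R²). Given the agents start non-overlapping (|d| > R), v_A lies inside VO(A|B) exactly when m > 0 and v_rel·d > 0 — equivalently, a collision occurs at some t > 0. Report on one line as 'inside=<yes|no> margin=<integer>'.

d = (-12, -3),  |d|² = 153;  R = 5+2 = 7,  c = 153−7² = 104
v_rel = (-7, 0),  |v_rel|² = 49;  v_rel·d = (-7)·(-12) + (0)·(-3) = 84
49·t² − 168·t + 104 = 0  ⇒  m = 84² − 49·104 = 1960
m = 1960 > 0,  v_rel·d = 84 > 0  ⇒  inside

inside=yes margin=1960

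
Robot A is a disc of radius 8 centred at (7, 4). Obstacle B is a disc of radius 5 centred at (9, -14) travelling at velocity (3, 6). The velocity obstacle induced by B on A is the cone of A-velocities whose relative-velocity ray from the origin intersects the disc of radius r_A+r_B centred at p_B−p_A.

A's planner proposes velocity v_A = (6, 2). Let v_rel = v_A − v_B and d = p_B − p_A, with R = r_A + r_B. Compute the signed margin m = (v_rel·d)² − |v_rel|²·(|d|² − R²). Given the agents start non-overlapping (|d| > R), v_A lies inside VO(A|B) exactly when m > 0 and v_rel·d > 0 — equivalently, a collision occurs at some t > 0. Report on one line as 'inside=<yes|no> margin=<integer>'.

d = (2, -18),  |d|² = 328;  R = 8+5 = 13,  c = 328−13² = 159
v_rel = (3, -4),  |v_rel|² = 25;  v_rel·d = (3)·(2) + (-4)·(-18) = 78
25·t² − 156·t + 159 = 0  ⇒  m = 78² − 25·159 = 2109
m = 2109 > 0,  v_rel·d = 78 > 0  ⇒  inside

inside=yes margin=2109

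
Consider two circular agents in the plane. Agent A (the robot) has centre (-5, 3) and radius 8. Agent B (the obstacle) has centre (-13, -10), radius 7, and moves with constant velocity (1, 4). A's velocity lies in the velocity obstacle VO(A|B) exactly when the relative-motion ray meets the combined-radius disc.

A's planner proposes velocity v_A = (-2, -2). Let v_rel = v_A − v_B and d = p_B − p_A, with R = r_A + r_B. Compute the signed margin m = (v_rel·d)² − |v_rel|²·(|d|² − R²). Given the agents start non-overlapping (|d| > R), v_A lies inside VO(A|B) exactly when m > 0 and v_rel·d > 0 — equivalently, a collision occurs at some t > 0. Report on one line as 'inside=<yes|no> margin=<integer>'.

d = (-8, -13),  |d|² = 233;  R = 8+7 = 15,  c = 233−15² = 8
v_rel = (-3, -6),  |v_rel|² = 45;  v_rel·d = (-3)·(-8) + (-6)·(-13) = 102
45·t² − 204·t + 8 = 0  ⇒  m = 102² − 45·8 = 10044
m = 10044 > 0,  v_rel·d = 102 > 0  ⇒  inside

inside=yes margin=10044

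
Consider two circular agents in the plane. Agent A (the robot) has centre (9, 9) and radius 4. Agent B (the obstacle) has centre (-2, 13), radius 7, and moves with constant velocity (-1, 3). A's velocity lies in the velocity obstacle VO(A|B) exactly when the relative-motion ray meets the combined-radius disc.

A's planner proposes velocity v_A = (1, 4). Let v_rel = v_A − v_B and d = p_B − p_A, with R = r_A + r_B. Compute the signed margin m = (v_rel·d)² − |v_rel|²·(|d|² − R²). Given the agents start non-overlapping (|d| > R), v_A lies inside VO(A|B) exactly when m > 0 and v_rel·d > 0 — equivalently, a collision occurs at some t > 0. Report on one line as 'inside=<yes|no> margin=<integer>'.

d = (-11, 4),  |d|² = 137;  R = 4+7 = 11,  c = 137−11² = 16
v_rel = (2, 1),  |v_rel|² = 5;  v_rel·d = (2)·(-11) + (1)·(4) = -18
5·t² + 36·t + 16 = 0  ⇒  m = (-18)² − 5·16 = 244
m = 244 > 0,  v_rel·d = -18 < 0  ⇒  outside

inside=no margin=244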